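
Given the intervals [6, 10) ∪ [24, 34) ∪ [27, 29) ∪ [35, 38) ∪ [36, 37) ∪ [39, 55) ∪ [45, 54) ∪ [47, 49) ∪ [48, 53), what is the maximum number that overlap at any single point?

Sweep endpoints in order; track running count of active intervals.
Peak of 4 reached at 48.

4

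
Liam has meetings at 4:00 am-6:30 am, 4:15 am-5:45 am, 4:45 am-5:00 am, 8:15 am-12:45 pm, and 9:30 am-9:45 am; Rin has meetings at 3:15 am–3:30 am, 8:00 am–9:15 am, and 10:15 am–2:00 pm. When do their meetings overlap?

8:15 am–9:15 am, 10:15 am–12:45 pm

First set merges to 4:00 am–6:30 am, 8:15 am–12:45 pm.
4:00 am–6:30 am falls entirely outside B.
8:15 am–12:45 pm overlaps B on 8:15 am–9:15 am, 10:15 am–12:45 pm.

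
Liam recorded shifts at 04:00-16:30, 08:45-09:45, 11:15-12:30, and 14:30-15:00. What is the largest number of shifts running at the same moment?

2

Sweep endpoints in order; track running count of active intervals.
Peak of 2 reached at 08:45.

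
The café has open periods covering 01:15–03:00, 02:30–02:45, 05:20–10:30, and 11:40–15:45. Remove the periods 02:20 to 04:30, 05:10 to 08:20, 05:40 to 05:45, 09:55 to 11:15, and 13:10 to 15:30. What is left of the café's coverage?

First set merges to 01:15-03:00, 05:20-10:30, 11:40-15:45.
Second set merges to 02:20-04:30, 05:10-08:20, 09:55-11:15, 13:10-15:30.
01:15-03:00 minus B → 01:15-02:20.
05:20-10:30 minus B → 08:20-09:55.
11:40-15:45 minus B → 11:40-13:10, 15:30-15:45.

01:15-02:20, 08:20-09:55, 11:40-13:10, 15:30-15:45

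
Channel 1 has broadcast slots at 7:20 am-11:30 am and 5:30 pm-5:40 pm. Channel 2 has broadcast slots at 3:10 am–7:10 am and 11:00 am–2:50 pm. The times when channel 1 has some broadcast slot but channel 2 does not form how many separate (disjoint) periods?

A \ B = 7:20 am–11:00 am, 5:30 pm–5:40 pm.
That is 2 disjoint pieces.

2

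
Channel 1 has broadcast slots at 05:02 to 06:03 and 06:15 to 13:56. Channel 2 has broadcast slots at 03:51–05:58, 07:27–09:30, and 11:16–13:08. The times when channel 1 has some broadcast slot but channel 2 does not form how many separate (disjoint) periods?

A \ B = 05:58–06:03, 06:15–07:27, 09:30–11:16, 13:08–13:56.
That is 4 disjoint pieces.

4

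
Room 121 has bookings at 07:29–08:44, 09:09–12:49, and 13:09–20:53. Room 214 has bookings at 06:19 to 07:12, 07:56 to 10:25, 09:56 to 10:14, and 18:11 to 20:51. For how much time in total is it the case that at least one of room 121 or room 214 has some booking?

B, merged: 06:19–07:12, 07:56–10:25, 18:11–20:51.
A ∪ B = 06:19–07:12, 07:29–12:49, 13:09–20:53.
Total: 53 min + 5 h 20 min + 7 h 44 min = 13 h 57 min.

13 h 57 min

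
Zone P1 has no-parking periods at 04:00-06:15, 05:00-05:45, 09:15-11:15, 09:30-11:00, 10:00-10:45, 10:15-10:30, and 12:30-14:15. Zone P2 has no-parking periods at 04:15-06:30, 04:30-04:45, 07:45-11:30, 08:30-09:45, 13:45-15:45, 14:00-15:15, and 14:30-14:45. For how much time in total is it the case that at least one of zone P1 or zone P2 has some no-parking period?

Merge the first list: 04:00–06:15, 09:15–11:15, 12:30–14:15.
Merge the second list: 04:15–06:30, 07:45–11:30, 13:45–15:45.
A ∪ B = 04:00–06:30, 07:45–11:30, 12:30–15:45.
Total: 2 h 30 min + 3 h 45 min + 3 h 15 min = 9 h 30 min.

9 h 30 min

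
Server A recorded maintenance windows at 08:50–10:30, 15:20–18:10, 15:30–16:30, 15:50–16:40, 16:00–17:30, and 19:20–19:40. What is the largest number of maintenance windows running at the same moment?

Sweep endpoints in order; track running count of active intervals.
Peak of 4 reached at 16:00.

4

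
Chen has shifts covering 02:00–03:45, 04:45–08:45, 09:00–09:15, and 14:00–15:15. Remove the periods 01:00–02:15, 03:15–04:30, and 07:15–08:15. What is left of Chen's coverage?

02:00–03:45 \ B = 02:15–03:15.
04:45–08:45 \ B = 04:45–07:15, 08:15–08:45.
09:00–09:15: nothing removed.
14:00–15:15: nothing removed.

02:15–03:15, 04:45–07:15, 08:15–08:45, 09:00–09:15, 14:00–15:15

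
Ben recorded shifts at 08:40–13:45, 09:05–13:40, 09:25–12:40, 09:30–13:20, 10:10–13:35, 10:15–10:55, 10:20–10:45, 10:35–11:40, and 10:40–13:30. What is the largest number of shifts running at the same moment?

9

Sweep endpoints in order; track running count of active intervals.
Peak of 9 reached at 10:40.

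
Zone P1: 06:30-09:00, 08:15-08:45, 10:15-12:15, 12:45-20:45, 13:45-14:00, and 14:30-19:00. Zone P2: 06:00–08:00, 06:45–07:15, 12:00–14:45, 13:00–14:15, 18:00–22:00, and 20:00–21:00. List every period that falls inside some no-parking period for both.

06:30–08:00, 12:00–12:15, 12:45–14:45, 18:00–20:45

A, merged: 06:30–09:00, 10:15–12:15, 12:45–20:45.
B, merged: 06:00–08:00, 12:00–14:45, 18:00–22:00.
06:30–09:00 meets the second set on 06:30–08:00.
10:15–12:15 meets the second set on 12:00–12:15.
12:45–20:45 meets the second set on 12:45–14:45, 18:00–20:45.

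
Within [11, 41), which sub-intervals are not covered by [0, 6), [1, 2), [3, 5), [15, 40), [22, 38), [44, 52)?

[11, 15) ∪ [40, 41)

After merging, the occupied span is [0, 6), [15, 40), [44, 52).
Complement within [11, 41): [11, 15), [40, 41).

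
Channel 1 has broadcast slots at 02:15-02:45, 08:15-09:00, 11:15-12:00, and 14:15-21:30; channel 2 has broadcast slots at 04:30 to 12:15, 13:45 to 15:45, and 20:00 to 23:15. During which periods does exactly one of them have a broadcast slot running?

A \ B = 02:15-02:45, 15:45-20:00.
B \ A = 04:30-08:15, 09:00-11:15, 12:00-12:15, 13:45-14:15, 21:30-23:15.
Union of the two gives the symmetric difference.

02:15-02:45, 04:30-08:15, 09:00-11:15, 12:00-12:15, 13:45-14:15, 15:45-20:00, 21:30-23:15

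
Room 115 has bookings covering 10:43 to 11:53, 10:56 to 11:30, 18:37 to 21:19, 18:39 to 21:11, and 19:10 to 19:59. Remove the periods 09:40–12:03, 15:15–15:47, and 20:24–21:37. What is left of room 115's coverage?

Merge the first list: 10:43–11:53, 18:37–21:19.
10:43–11:53: entirely removed.
18:37–21:19 \ B = 18:37–20:24.

18:37–20:24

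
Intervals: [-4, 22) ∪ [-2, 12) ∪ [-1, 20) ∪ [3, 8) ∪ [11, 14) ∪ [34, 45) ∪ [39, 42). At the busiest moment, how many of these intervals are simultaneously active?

At 3, 4 of the intervals are simultaneously active.
No point has more.

4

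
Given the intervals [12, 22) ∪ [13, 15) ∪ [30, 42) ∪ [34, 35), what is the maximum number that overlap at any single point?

Sweep endpoints in order; track running count of active intervals.
Peak of 2 reached at 13.

2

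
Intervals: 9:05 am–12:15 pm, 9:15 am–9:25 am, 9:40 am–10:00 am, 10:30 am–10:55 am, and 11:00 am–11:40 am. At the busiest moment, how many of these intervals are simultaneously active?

Sweep endpoints in order; track running count of active intervals.
Peak of 2 reached at 9:15 am.

2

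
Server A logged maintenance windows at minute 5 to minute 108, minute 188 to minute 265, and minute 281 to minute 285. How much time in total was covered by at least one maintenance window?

Merged: minute 5 to minute 108, minute 188 to minute 265, minute 281 to minute 285.
Lengths: 103 minutes + 77 minutes + 4 minutes = 184 minutes.

184 minutes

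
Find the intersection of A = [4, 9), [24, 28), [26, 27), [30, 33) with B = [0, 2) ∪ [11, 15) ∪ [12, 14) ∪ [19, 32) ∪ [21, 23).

[24, 28) ∪ [30, 32)

A, merged: [4, 9), [24, 28), [30, 33).
B, merged: [0, 2), [11, 15), [19, 32).
[4, 9) falls entirely outside B.
[24, 28) overlaps B on [24, 28).
[30, 33) overlaps B on [30, 32).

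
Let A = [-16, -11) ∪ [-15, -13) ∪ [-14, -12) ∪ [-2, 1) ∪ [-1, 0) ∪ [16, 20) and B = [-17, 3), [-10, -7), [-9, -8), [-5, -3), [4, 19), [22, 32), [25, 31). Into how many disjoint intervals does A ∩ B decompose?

Merge the first list: [-16, -11), [-2, 1), [16, 20).
Merge the second list: [-17, 3), [4, 19), [22, 32).
A ∩ B = [-16, -11), [-2, 1), [16, 19).
That is 3 disjoint pieces.

3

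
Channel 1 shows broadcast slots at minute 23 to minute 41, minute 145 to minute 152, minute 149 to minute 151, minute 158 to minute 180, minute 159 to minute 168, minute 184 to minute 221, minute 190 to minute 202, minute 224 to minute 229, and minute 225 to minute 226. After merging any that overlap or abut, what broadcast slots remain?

minute 145 to minute 152 is disjoint → start new block.
minute 149 to minute 151 overlaps/touches minute 145 to minute 152 → extend to minute 145 to minute 152.
minute 158 to minute 180 is disjoint → start new block.
minute 159 to minute 168 overlaps/touches minute 158 to minute 180 → extend to minute 158 to minute 180.
minute 184 to minute 221 is disjoint → start new block.
minute 190 to minute 202 overlaps/touches minute 184 to minute 221 → extend to minute 184 to minute 221.
minute 224 to minute 229 is disjoint → start new block.
minute 225 to minute 226 overlaps/touches minute 224 to minute 229 → extend to minute 224 to minute 229.

minute 23 to minute 41, minute 145 to minute 152, minute 158 to minute 180, minute 184 to minute 221, minute 224 to minute 229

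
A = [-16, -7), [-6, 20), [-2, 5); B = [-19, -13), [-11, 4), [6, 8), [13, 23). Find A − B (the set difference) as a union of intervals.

First set merges to [-16, -7), [-6, 20).
[-16, -7) \ B = [-13, -11).
[-6, 20) \ B = [4, 6), [8, 13).

[-13, -11) ∪ [4, 6) ∪ [8, 13)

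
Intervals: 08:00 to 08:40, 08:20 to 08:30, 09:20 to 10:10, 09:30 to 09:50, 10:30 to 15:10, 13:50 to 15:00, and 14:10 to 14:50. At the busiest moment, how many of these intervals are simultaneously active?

Sweep endpoints in order; track running count of active intervals.
Peak of 3 reached at 14:10.

3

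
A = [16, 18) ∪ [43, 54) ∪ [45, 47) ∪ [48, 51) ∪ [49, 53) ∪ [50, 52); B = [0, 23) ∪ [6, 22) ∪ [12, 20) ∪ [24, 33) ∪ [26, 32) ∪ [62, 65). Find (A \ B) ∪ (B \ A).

[0, 16) ∪ [18, 23) ∪ [24, 33) ∪ [43, 54) ∪ [62, 65)

First set merges to [16, 18), [43, 54).
Second set merges to [0, 23), [24, 33), [62, 65).
A but not B: [43, 54).
B but not A: [0, 16), [18, 23), [24, 33), [62, 65).
Combining gives A △ B.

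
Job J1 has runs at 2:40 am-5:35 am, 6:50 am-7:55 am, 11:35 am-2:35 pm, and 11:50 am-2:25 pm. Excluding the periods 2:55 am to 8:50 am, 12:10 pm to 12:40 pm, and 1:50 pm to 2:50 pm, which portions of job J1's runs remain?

First set merges to 2:40 am–5:35 am, 6:50 am–7:55 am, 11:35 am–2:35 pm.
2:40 am–5:35 am minus B → 2:40 am–2:55 am.
6:50 am–7:55 am: fully covered by B → removed.
11:35 am–2:35 pm minus B → 11:35 am–12:10 pm, 12:40 pm–1:50 pm.

2:40 am–2:55 am, 11:35 am–12:10 pm, 12:40 pm–1:50 pm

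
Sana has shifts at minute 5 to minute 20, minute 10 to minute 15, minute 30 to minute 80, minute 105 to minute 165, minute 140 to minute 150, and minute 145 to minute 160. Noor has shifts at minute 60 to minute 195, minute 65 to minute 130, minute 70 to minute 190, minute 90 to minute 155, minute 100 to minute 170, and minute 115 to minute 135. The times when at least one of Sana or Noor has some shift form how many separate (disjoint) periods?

Merge the first list: minute 5 to minute 20, minute 30 to minute 80, minute 105 to minute 165.
Merge the second list: minute 60 to minute 195.
A ∪ B = minute 5 to minute 20, minute 30 to minute 195.
That is 2 disjoint pieces.

2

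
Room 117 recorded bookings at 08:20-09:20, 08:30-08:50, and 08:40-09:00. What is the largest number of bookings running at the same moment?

3

Walk the sorted start/end points keeping a running depth.
The depth first hits 3 at 08:40.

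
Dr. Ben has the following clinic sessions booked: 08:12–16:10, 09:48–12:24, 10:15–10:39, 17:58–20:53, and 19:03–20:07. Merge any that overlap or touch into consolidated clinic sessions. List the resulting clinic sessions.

09:48–12:24 overlaps/touches 08:12–16:10 → extend to 08:12–16:10.
10:15–10:39 overlaps/touches 08:12–16:10 → extend to 08:12–16:10.
17:58–20:53 is disjoint → start new block.
19:03–20:07 overlaps/touches 17:58–20:53 → extend to 17:58–20:53.

08:12–16:10, 17:58–20:53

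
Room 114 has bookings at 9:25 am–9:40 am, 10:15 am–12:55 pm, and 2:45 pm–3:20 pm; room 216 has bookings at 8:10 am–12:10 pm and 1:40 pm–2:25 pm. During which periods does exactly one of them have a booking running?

A but not B: 12:10 pm–12:55 pm, 2:45 pm–3:20 pm.
B but not A: 8:10 am–9:25 am, 9:40 am–10:15 am, 1:40 pm–2:25 pm.
Combining gives A △ B.

8:10 am–9:25 am, 9:40 am–10:15 am, 12:10 pm–12:55 pm, 1:40 pm–2:25 pm, 2:45 pm–3:20 pm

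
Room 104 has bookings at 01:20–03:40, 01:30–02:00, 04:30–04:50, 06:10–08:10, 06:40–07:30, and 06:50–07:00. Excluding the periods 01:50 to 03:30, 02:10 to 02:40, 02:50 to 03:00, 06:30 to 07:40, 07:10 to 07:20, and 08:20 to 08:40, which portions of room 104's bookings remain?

First set merges to 01:20–03:40, 04:30–04:50, 06:10–08:10.
Second set merges to 01:50–03:30, 06:30–07:40, 08:20–08:40.
01:20–03:40 minus B → 01:20–01:50, 03:30–03:40.
04:30–04:50: no B overlap → unchanged.
06:10–08:10 minus B → 06:10–06:30, 07:40–08:10.

01:20–01:50, 03:30–03:40, 04:30–04:50, 06:10–06:30, 07:40–08:10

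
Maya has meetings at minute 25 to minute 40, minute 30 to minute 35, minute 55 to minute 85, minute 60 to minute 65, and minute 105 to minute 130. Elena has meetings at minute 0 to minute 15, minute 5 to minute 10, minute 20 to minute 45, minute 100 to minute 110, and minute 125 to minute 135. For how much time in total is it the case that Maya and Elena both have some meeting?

25 minutes

Merge the first list: minute 25 to minute 40, minute 55 to minute 85, minute 105 to minute 130.
Merge the second list: minute 0 to minute 15, minute 20 to minute 45, minute 100 to minute 110, minute 125 to minute 135.
A ∩ B = minute 25 to minute 40, minute 105 to minute 110, minute 125 to minute 130.
Total: 15 minutes + 5 minutes + 5 minutes = 25 minutes.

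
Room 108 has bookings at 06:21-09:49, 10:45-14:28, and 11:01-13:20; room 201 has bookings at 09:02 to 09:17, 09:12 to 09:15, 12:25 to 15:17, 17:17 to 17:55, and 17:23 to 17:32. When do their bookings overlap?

A, merged: 06:21-09:49, 10:45-14:28.
B, merged: 09:02-09:17, 12:25-15:17, 17:17-17:55.
06:21-09:49 ∩ B → 09:02-09:17.
10:45-14:28 ∩ B → 12:25-14:28.

09:02-09:17, 12:25-14:28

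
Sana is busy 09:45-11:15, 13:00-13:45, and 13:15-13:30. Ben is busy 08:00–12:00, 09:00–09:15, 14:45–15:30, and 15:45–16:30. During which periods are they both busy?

09:45-11:15

A, merged: 09:45-11:15, 13:00-13:45.
B, merged: 08:00-12:00, 14:45-15:30, 15:45-16:30.
09:45-11:15 overlaps B on 09:45-11:15.
13:00-13:45 falls entirely outside B.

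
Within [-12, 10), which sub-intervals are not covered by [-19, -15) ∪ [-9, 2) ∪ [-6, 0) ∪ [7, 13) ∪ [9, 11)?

Covered (merged): [-19, -15), [-9, 2), [7, 13).
Uncovered inside [-12, 10): [-12, -9), [2, 7).

[-12, -9) ∪ [2, 7)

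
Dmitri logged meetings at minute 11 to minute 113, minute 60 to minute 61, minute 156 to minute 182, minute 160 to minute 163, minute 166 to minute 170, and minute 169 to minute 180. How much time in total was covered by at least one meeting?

128 minutes

Merged: minute 11 to minute 113, minute 156 to minute 182.
Lengths: 102 minutes + 26 minutes = 128 minutes.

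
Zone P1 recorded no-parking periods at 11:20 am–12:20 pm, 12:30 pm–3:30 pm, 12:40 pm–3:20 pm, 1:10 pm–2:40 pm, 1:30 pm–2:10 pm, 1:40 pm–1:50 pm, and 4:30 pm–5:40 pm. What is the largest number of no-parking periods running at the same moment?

5

Walk the sorted start/end points keeping a running depth.
The depth first hits 5 at 1:40 pm.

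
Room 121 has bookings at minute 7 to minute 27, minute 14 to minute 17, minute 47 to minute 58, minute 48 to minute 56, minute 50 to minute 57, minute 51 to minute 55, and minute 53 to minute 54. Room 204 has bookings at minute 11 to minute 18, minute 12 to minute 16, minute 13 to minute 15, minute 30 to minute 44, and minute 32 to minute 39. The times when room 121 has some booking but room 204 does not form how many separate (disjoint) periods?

3

Merge the first list: minute 7 to minute 27, minute 47 to minute 58.
Merge the second list: minute 11 to minute 18, minute 30 to minute 44.
A \ B = minute 7 to minute 11, minute 18 to minute 27, minute 47 to minute 58.
That is 3 disjoint pieces.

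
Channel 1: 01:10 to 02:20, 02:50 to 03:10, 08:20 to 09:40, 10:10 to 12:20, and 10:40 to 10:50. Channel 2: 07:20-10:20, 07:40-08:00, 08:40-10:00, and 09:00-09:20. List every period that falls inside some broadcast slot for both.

08:20–09:40, 10:10–10:20

First set merges to 01:10–02:20, 02:50–03:10, 08:20–09:40, 10:10–12:20.
Second set merges to 07:20–10:20.
01:10–02:20 falls entirely outside B.
02:50–03:10 falls entirely outside B.
08:20–09:40 overlaps B on 08:20–09:40.
10:10–12:20 overlaps B on 10:10–10:20.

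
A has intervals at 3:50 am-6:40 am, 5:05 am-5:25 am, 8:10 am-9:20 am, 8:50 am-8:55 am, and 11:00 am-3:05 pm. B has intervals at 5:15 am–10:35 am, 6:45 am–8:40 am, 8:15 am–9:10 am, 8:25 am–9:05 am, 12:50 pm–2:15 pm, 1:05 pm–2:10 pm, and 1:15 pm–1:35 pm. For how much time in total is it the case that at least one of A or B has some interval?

Merge the first list: 3:50 am-6:40 am, 8:10 am-9:20 am, 11:00 am-3:05 pm.
Merge the second list: 5:15 am-10:35 am, 12:50 pm-2:15 pm.
A ∪ B = 3:50 am-10:35 am, 11:00 am-3:05 pm.
Total: 6 h 45 min + 4 h 5 min = 10 h 50 min.

10 h 50 min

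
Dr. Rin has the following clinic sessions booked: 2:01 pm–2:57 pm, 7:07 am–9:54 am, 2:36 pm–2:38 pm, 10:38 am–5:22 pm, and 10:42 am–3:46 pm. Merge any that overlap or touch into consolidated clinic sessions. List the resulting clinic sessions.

7:07 am–9:54 am, 10:38 am–5:22 pm

Sort by start: 7:07 am–9:54 am, 10:38 am–5:22 pm, 10:42 am–3:46 pm, 2:01 pm–2:57 pm, 2:36 pm–2:38 pm.
10:38 am–5:22 pm is disjoint → start new block.
10:42 am–3:46 pm overlaps/touches 10:38 am–5:22 pm → extend to 10:38 am–5:22 pm.
2:01 pm–2:57 pm overlaps/touches 10:38 am–5:22 pm → extend to 10:38 am–5:22 pm.
2:36 pm–2:38 pm overlaps/touches 10:38 am–5:22 pm → extend to 10:38 am–5:22 pm.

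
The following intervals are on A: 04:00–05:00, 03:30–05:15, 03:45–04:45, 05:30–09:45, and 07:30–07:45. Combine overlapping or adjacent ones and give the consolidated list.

03:30–05:15, 05:30–09:45

Sort by start: 03:30–05:15, 03:45–04:45, 04:00–05:00, 05:30–09:45, 07:30–07:45.
03:45–04:45 overlaps/touches 03:30–05:15 → extend to 03:30–05:15.
04:00–05:00 overlaps/touches 03:30–05:15 → extend to 03:30–05:15.
05:30–09:45 is disjoint → start new block.
07:30–07:45 overlaps/touches 05:30–09:45 → extend to 05:30–09:45.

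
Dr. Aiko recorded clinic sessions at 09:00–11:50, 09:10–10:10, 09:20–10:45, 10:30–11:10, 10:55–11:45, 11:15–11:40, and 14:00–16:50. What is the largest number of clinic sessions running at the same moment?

3

Sweep endpoints in order; track running count of active intervals.
Peak of 3 reached at 09:20.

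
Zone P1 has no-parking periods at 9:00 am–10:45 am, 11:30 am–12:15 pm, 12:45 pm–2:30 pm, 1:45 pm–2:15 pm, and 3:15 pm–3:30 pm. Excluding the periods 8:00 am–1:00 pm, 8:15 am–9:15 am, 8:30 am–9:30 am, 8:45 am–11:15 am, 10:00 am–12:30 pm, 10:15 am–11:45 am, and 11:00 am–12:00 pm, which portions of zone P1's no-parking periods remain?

Merge the first list: 9:00 am–10:45 am, 11:30 am–12:15 pm, 12:45 pm–2:30 pm, 3:15 pm–3:30 pm.
Merge the second list: 8:00 am–1:00 pm.
9:00 am–10:45 am lies entirely inside B → drops out.
11:30 am–12:15 pm lies entirely inside B → drops out.
12:45 pm–2:30 pm with B removed leaves 1:00 pm–2:30 pm.
3:15 pm–3:30 pm is untouched.

1:00 pm–2:30 pm, 3:15 pm–3:30 pm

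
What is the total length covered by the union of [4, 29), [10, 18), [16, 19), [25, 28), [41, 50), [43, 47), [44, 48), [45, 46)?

Merged: [4, 29), [41, 50).
Lengths: 25 + 9 = 34.

34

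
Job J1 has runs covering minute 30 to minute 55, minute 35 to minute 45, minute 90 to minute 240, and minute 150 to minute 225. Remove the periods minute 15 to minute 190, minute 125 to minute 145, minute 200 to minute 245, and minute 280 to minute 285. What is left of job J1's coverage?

A, merged: minute 30 to minute 55, minute 90 to minute 240.
B, merged: minute 15 to minute 190, minute 200 to minute 245, minute 280 to minute 285.
minute 30 to minute 55: fully covered by B → removed.
minute 90 to minute 240 minus B → minute 190 to minute 200.

minute 190 to minute 200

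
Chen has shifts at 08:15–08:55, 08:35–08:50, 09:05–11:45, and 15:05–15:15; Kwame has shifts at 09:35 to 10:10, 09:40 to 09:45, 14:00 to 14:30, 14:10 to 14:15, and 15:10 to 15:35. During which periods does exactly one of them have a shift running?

08:15–08:55, 09:05–09:35, 10:10–11:45, 14:00–14:30, 15:05–15:10, 15:15–15:35

Merge the first list: 08:15–08:55, 09:05–11:45, 15:05–15:15.
Merge the second list: 09:35–10:10, 14:00–14:30, 15:10–15:35.
A \ B = 08:15–08:55, 09:05–09:35, 10:10–11:45, 15:05–15:10.
B \ A = 14:00–14:30, 15:15–15:35.
Union of the two gives the symmetric difference.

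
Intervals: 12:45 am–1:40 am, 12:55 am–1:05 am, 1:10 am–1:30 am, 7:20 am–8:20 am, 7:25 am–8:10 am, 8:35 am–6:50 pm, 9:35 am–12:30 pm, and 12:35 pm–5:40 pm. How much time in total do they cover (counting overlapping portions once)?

Merged: 12:45 am–1:40 am, 7:20 am–8:20 am, 8:35 am–6:50 pm.
Lengths: 55 min + 1 h + 10 h 15 min = 12 h 10 min.

12 h 10 min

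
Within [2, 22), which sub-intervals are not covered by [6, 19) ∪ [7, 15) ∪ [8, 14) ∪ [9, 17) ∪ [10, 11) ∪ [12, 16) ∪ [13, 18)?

Covered (merged): [6, 19).
Complement within [2, 22): [2, 6), [19, 22).

[2, 6) ∪ [19, 22)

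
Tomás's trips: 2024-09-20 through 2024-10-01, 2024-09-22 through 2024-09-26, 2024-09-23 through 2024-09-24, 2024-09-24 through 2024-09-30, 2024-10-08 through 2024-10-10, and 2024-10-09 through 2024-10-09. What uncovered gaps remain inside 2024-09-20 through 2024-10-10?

Covered (merged): 2024-09-20 through 2024-10-01, 2024-10-08 through 2024-10-10.
Complement within 2024-09-20 through 2024-10-10: 2024-10-02 through 2024-10-07.

2024-10-02 through 2024-10-07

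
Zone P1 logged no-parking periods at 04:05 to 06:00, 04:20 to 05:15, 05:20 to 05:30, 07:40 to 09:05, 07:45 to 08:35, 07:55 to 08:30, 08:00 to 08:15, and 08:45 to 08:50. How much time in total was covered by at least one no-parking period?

3 h 20 min

Merged: 04:05-06:00, 07:40-09:05.
Lengths: 1 h 55 min + 1 h 25 min = 3 h 20 min.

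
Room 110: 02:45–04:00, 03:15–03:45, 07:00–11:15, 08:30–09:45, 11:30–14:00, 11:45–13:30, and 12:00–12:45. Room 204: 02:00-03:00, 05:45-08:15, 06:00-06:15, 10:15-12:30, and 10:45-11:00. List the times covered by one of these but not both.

02:00–02:45, 03:00–04:00, 05:45–07:00, 08:15–10:15, 11:15–11:30, 12:30–14:00

First set merges to 02:45–04:00, 07:00–11:15, 11:30–14:00.
Second set merges to 02:00–03:00, 05:45–08:15, 10:15–12:30.
A \ B = 03:00–04:00, 08:15–10:15, 12:30–14:00.
B \ A = 02:00–02:45, 05:45–07:00, 11:15–11:30.
Union of the two gives the symmetric difference.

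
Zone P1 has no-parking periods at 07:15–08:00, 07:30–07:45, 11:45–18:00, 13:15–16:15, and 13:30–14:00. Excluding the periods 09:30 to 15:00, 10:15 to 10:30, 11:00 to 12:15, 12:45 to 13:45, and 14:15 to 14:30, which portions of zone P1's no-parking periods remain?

07:15–08:00, 15:00–18:00

First set merges to 07:15–08:00, 11:45–18:00.
Second set merges to 09:30–15:00.
07:15–08:00 is untouched.
11:45–18:00 with B removed leaves 15:00–18:00.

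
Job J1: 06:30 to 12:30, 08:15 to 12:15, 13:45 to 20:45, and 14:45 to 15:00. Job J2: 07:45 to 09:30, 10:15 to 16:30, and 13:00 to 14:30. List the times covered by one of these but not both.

Merge the first list: 06:30–12:30, 13:45–20:45.
Merge the second list: 07:45–09:30, 10:15–16:30.
Only in the first: 06:30–07:45, 09:30–10:15, 16:30–20:45.
Only in the second: 12:30–13:45.
Together these are the periods covered by exactly one.

06:30–07:45, 09:30–10:15, 12:30–13:45, 16:30–20:45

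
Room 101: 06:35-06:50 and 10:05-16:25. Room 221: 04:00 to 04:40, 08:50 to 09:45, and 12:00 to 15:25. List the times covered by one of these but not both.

A but not B: 06:35–06:50, 10:05–12:00, 15:25–16:25.
B but not A: 04:00–04:40, 08:50–09:45.
Combining gives A △ B.

04:00–04:40, 06:35–06:50, 08:50–09:45, 10:05–12:00, 15:25–16:25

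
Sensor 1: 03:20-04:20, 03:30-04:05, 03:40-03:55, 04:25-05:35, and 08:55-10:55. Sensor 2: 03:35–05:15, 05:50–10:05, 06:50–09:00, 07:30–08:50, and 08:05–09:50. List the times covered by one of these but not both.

03:20–03:35, 04:20–04:25, 05:15–05:35, 05:50–08:55, 10:05–10:55

First set merges to 03:20–04:20, 04:25–05:35, 08:55–10:55.
Second set merges to 03:35–05:15, 05:50–10:05.
A \ B = 03:20–03:35, 05:15–05:35, 10:05–10:55.
B \ A = 04:20–04:25, 05:50–08:55.
Union of the two gives the symmetric difference.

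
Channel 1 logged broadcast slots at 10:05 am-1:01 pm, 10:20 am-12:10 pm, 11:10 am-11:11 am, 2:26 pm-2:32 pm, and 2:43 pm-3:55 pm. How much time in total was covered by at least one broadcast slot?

Merged: 10:05 am–1:01 pm, 2:26 pm–2:32 pm, 2:43 pm–3:55 pm.
Lengths: 2 h 56 min + 6 min + 1 h 12 min = 4 h 14 min.

4 h 14 min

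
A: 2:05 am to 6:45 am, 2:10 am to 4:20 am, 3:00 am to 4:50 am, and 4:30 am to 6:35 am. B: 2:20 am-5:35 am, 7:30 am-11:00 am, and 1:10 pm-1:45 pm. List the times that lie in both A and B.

First set merges to 2:05 am–6:45 am.
2:05 am–6:45 am meets the second set on 2:20 am–5:35 am.

2:20 am–5:35 am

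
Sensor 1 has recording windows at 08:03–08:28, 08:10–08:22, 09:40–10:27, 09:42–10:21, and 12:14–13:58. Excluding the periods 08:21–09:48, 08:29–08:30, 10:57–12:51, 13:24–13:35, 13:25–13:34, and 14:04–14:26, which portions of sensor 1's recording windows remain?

Merge the first list: 08:03–08:28, 09:40–10:27, 12:14–13:58.
Merge the second list: 08:21–09:48, 10:57–12:51, 13:24–13:35, 14:04–14:26.
08:03–08:28 minus B → 08:03–08:21.
09:40–10:27 minus B → 09:48–10:27.
12:14–13:58 minus B → 12:51–13:24, 13:35–13:58.

08:03–08:21, 09:48–10:27, 12:51–13:24, 13:35–13:58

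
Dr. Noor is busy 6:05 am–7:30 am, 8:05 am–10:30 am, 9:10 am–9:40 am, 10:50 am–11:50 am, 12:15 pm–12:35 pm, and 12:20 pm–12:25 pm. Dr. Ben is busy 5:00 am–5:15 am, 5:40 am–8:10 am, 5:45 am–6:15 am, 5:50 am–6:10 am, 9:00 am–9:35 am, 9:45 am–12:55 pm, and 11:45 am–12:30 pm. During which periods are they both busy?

First set merges to 6:05 am–7:30 am, 8:05 am–10:30 am, 10:50 am–11:50 am, 12:15 pm–12:35 pm.
Second set merges to 5:00 am–5:15 am, 5:40 am–8:10 am, 9:00 am–9:35 am, 9:45 am–12:55 pm.
6:05 am–7:30 am meets the second set on 6:05 am–7:30 am.
8:05 am–10:30 am meets the second set on 8:05 am–8:10 am, 9:00 am–9:35 am, 9:45 am–10:30 am.
10:50 am–11:50 am meets the second set on 10:50 am–11:50 am.
12:15 pm–12:35 pm meets the second set on 12:15 pm–12:35 pm.

6:05 am–7:30 am, 8:05 am–8:10 am, 9:00 am–9:35 am, 9:45 am–10:30 am, 10:50 am–11:50 am, 12:15 pm–12:35 pm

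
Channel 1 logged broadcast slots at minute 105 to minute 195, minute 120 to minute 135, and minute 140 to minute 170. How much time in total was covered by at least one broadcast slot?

Merged: minute 105 to minute 195.
Length: 90 minutes.

90 minutes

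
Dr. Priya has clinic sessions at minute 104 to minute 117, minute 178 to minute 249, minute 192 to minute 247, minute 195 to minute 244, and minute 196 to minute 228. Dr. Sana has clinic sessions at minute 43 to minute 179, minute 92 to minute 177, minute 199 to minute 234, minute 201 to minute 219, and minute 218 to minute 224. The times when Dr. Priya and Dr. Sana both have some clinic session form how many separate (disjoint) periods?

3

Merge the first list: minute 104 to minute 117, minute 178 to minute 249.
Merge the second list: minute 43 to minute 179, minute 199 to minute 234.
A ∩ B = minute 104 to minute 117, minute 178 to minute 179, minute 199 to minute 234.
That is 3 disjoint pieces.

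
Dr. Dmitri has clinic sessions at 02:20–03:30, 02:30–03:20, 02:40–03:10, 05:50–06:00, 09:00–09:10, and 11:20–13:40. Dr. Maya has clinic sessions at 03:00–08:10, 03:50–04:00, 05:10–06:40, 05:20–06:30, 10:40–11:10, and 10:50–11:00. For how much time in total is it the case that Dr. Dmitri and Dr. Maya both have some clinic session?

40 min

Merge the first list: 02:20–03:30, 05:50–06:00, 09:00–09:10, 11:20–13:40.
Merge the second list: 03:00–08:10, 10:40–11:10.
A ∩ B = 03:00–03:30, 05:50–06:00.
Total: 30 min + 10 min = 40 min.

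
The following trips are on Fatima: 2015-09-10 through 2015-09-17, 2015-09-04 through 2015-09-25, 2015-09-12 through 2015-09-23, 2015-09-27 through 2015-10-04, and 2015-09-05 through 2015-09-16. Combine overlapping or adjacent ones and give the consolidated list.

2015-09-04 through 2015-09-25, 2015-09-27 through 2015-10-04

Sort by start: 2015-09-04 through 2015-09-25, 2015-09-05 through 2015-09-16, 2015-09-10 through 2015-09-17, 2015-09-12 through 2015-09-23, 2015-09-27 through 2015-10-04.
2015-09-05 through 2015-09-16 overlaps/touches 2015-09-04 through 2015-09-25 → extend to 2015-09-04 through 2015-09-25.
2015-09-10 through 2015-09-17 overlaps/touches 2015-09-04 through 2015-09-25 → extend to 2015-09-04 through 2015-09-25.
2015-09-12 through 2015-09-23 overlaps/touches 2015-09-04 through 2015-09-25 → extend to 2015-09-04 through 2015-09-25.
2015-09-27 through 2015-10-04 is disjoint → start new block.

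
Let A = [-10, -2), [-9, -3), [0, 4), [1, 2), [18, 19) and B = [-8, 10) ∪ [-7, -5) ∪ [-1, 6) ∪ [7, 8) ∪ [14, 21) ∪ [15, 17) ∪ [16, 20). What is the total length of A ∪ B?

27

Merge the first list: [-10, -2), [0, 4), [18, 19).
Merge the second list: [-8, 10), [14, 21).
A ∪ B = [-10, 10), [14, 21).
Total: 20 + 7 = 27.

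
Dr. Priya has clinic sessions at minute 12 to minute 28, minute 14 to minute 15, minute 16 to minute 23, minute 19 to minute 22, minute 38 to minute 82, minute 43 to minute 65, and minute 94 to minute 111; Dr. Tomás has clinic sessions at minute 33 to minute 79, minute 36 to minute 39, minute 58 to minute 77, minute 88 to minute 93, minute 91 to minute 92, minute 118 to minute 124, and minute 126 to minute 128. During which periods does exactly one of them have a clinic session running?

A, merged: minute 12 to minute 28, minute 38 to minute 82, minute 94 to minute 111.
B, merged: minute 33 to minute 79, minute 88 to minute 93, minute 118 to minute 124, minute 126 to minute 128.
A but not B: minute 12 to minute 28, minute 79 to minute 82, minute 94 to minute 111.
B but not A: minute 33 to minute 38, minute 88 to minute 93, minute 118 to minute 124, minute 126 to minute 128.
Combining gives A △ B.

minute 12 to minute 28, minute 33 to minute 38, minute 79 to minute 82, minute 88 to minute 93, minute 94 to minute 111, minute 118 to minute 124, minute 126 to minute 128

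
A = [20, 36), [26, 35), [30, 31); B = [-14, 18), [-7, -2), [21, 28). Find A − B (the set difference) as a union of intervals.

First set merges to [20, 36).
Second set merges to [-14, 18), [21, 28).
[20, 36) minus B → [20, 21), [28, 36).

[20, 21) ∪ [28, 36)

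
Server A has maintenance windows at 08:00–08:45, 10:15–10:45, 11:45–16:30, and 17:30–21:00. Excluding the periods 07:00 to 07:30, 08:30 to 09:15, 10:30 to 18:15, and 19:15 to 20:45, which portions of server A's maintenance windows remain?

08:00-08:45 \ B = 08:00-08:30.
10:15-10:45 \ B = 10:15-10:30.
11:45-16:30: entirely removed.
17:30-21:00 \ B = 18:15-19:15, 20:45-21:00.

08:00-08:30, 10:15-10:30, 18:15-19:15, 20:45-21:00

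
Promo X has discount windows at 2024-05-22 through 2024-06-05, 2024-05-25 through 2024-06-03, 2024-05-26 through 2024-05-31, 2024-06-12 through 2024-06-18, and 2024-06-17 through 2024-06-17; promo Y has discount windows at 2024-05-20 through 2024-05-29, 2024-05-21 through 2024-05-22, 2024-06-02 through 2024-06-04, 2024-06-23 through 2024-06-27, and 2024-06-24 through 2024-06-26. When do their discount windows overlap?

2024-05-22 through 2024-05-29, 2024-06-02 through 2024-06-04

First set merges to 2024-05-22 through 2024-06-05, 2024-06-12 through 2024-06-18.
Second set merges to 2024-05-20 through 2024-05-29, 2024-06-02 through 2024-06-04, 2024-06-23 through 2024-06-27.
2024-05-22 through 2024-06-05 overlaps B on 2024-05-22 through 2024-05-29, 2024-06-02 through 2024-06-04.
2024-06-12 through 2024-06-18 falls entirely outside B.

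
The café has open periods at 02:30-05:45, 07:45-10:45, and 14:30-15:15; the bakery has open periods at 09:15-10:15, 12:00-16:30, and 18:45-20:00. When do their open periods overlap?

09:15–10:15, 14:30–15:15

02:30–05:45 meets no B interval.
07:45–10:45 ∩ B → 09:15–10:15.
14:30–15:15 ∩ B → 14:30–15:15.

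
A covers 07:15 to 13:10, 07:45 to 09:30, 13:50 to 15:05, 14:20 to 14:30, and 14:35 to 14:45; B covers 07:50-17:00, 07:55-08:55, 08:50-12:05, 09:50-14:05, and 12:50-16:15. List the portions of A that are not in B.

07:15–07:50

Merge the first list: 07:15–13:10, 13:50–15:05.
Merge the second list: 07:50–17:00.
07:15–13:10 with B removed leaves 07:15–07:50.
13:50–15:05 lies entirely inside B → drops out.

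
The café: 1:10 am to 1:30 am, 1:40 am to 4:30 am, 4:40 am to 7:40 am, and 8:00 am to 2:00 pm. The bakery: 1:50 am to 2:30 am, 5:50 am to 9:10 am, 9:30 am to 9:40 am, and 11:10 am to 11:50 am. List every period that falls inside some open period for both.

1:50 am–2:30 am, 5:50 am–7:40 am, 8:00 am–9:10 am, 9:30 am–9:40 am, 11:10 am–11:50 am

1:10 am–1:30 am meets no B interval.
1:40 am–4:30 am ∩ B → 1:50 am–2:30 am.
4:40 am–7:40 am ∩ B → 5:50 am–7:40 am.
8:00 am–2:00 pm ∩ B → 8:00 am–9:10 am, 9:30 am–9:40 am, 11:10 am–11:50 am.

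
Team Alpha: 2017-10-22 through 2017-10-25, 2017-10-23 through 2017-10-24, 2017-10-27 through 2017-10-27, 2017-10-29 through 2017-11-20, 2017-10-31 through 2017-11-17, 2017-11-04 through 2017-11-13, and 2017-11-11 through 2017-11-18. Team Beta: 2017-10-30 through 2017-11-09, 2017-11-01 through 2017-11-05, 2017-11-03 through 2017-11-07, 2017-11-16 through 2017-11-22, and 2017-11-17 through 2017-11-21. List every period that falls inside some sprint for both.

First set merges to 2017-10-22 through 2017-10-25, 2017-10-27 through 2017-10-27, 2017-10-29 through 2017-11-20.
Second set merges to 2017-10-30 through 2017-11-09, 2017-11-16 through 2017-11-22.
2017-10-22 through 2017-10-25 falls entirely outside B.
2017-10-27 through 2017-10-27 falls entirely outside B.
2017-10-29 through 2017-11-20 overlaps B on 2017-10-30 through 2017-11-09, 2017-11-16 through 2017-11-20.

2017-10-30 through 2017-11-09, 2017-11-16 through 2017-11-20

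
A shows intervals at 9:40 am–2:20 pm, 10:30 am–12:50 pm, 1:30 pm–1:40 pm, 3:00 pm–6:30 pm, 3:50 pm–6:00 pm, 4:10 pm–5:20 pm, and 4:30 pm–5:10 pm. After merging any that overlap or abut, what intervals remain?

9:40 am–2:20 pm, 3:00 pm–6:30 pm

10:30 am–12:50 pm overlaps/touches 9:40 am–2:20 pm → extend to 9:40 am–2:20 pm.
1:30 pm–1:40 pm overlaps/touches 9:40 am–2:20 pm → extend to 9:40 am–2:20 pm.
3:00 pm–6:30 pm is disjoint → start new block.
3:50 pm–6:00 pm overlaps/touches 3:00 pm–6:30 pm → extend to 3:00 pm–6:30 pm.
4:10 pm–5:20 pm overlaps/touches 3:00 pm–6:30 pm → extend to 3:00 pm–6:30 pm.
4:30 pm–5:10 pm overlaps/touches 3:00 pm–6:30 pm → extend to 3:00 pm–6:30 pm.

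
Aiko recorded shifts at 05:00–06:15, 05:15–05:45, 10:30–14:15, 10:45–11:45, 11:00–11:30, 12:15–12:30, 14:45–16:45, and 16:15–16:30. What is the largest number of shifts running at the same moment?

3

Walk the sorted start/end points keeping a running depth.
The depth first hits 3 at 11:00.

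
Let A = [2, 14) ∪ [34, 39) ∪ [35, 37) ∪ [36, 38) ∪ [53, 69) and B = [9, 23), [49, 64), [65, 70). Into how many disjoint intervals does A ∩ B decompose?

3

A, merged: [2, 14), [34, 39), [53, 69).
A ∩ B = [9, 14), [53, 64), [65, 69).
That is 3 disjoint pieces.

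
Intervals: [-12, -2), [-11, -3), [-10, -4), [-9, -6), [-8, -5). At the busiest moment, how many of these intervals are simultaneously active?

At -8, 5 of the intervals are simultaneously active.
No point has more.

5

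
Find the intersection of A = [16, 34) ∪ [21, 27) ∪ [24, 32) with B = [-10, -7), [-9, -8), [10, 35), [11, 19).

First set merges to [16, 34).
Second set merges to [-10, -7), [10, 35).
[16, 34) ∩ B → [16, 34).

[16, 34)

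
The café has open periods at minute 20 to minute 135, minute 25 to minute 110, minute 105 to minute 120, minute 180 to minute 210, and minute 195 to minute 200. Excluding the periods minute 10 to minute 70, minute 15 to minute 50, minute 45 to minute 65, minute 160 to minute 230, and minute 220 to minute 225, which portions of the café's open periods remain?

First set merges to minute 20 to minute 135, minute 180 to minute 210.
Second set merges to minute 10 to minute 70, minute 160 to minute 230.
minute 20 to minute 135 \ B = minute 70 to minute 135.
minute 180 to minute 210: entirely removed.

minute 70 to minute 135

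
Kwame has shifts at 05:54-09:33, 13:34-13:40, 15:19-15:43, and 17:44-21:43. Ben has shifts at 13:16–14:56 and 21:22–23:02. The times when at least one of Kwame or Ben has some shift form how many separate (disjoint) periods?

4

A ∪ B = 05:54–09:33, 13:16–14:56, 15:19–15:43, 17:44–23:02.
That is 4 disjoint pieces.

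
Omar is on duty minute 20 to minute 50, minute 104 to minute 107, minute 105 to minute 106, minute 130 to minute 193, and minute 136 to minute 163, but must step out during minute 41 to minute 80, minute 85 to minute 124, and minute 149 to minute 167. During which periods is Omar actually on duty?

A, merged: minute 20 to minute 50, minute 104 to minute 107, minute 130 to minute 193.
minute 20 to minute 50 with B removed leaves minute 20 to minute 41.
minute 104 to minute 107 lies entirely inside B → drops out.
minute 130 to minute 193 with B removed leaves minute 130 to minute 149, minute 167 to minute 193.

minute 20 to minute 41, minute 130 to minute 149, minute 167 to minute 193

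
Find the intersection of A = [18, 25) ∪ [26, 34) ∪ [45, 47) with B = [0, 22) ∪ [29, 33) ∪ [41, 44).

[18, 22) ∪ [29, 33)

[18, 25) meets the second set on [18, 22).
[26, 34) meets the second set on [29, 33).
[45, 47): no overlap with the second set.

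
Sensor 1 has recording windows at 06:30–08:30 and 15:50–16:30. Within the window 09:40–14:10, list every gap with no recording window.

09:40–14:10

The merged coverage is 06:30–08:30, 15:50–16:30.
Gaps within 09:40–14:10: 09:40–14:10.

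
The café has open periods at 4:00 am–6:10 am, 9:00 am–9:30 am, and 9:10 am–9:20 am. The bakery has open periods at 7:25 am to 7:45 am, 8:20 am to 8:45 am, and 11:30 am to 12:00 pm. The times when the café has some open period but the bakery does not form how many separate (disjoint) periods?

Merge the first list: 4:00 am–6:10 am, 9:00 am–9:30 am.
A \ B = 4:00 am–6:10 am, 9:00 am–9:30 am.
That is 2 disjoint pieces.

2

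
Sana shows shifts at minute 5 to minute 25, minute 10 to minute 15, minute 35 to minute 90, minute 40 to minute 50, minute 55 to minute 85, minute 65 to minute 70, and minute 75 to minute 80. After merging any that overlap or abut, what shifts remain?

minute 5 to minute 25, minute 35 to minute 90

minute 10 to minute 15 overlaps/touches minute 5 to minute 25 → extend to minute 5 to minute 25.
minute 35 to minute 90 is disjoint → start new block.
minute 40 to minute 50 overlaps/touches minute 35 to minute 90 → extend to minute 35 to minute 90.
minute 55 to minute 85 overlaps/touches minute 35 to minute 90 → extend to minute 35 to minute 90.
minute 65 to minute 70 overlaps/touches minute 35 to minute 90 → extend to minute 35 to minute 90.
minute 75 to minute 80 overlaps/touches minute 35 to minute 90 → extend to minute 35 to minute 90.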